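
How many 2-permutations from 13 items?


P(13,2) = 13!/11!
= 6227020800/39916800
= 156

P(13,2) = 156


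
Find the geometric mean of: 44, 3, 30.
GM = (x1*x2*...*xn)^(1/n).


Product = 44 × 3 × 30 = 3960
GM = 3960^(1/3) = 15.8209

GM = 15.8209


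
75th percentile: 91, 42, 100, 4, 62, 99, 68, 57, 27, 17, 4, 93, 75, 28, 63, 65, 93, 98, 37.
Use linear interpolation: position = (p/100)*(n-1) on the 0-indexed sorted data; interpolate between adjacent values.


Sorted: 4, 4, 17, 27, 28, 37, 42, 57, 62, 63, 65, 68, 75, 91, 93, 93, 98, 99, 100
n = 19
Index = 75/100 * 18 = 13.5000
Lower = data[13] = 91, Upper = data[14] = 93
P75 = 91 + 0.5000*(2) = 92.0000

P75 = 92.0000


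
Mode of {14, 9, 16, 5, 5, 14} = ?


Frequencies: 5:2, 9:1, 14:2, 16:1
Max frequency = 2
Mode = 5, 14

Mode = 5, 14


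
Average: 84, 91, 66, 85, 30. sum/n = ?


Sum = 84 + 91 + 66 + 85 + 30 = 356
n = 5
Mean = 356/5 = 71.2000

Mean = 71.2000


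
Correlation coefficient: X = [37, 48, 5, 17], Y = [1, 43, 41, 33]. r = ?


Mean X = 26.7500, Mean Y = 29.5000
SD X = 16.768646, SD Y = 16.874537
Cov = -72.375000
r = -72.375000/(16.768646*16.874537) = -0.2558

r = -0.2558


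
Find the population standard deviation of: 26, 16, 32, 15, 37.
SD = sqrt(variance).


Mean = 25.2000
Variance = 74.9600
SD = sqrt(74.9600) = 8.6579

SD = 8.6579


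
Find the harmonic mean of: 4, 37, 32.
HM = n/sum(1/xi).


Sum of reciprocals = 1/4 + 1/37 + 1/32 = 0.308277
HM = 3/0.308277 = 9.7315

HM = 9.7315


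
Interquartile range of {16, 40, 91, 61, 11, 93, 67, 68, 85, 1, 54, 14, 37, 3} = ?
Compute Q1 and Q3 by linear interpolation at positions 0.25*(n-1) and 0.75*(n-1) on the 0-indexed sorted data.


Sorted: 1, 3, 11, 14, 16, 37, 40, 54, 61, 67, 68, 85, 91, 93
Q1 (25th %ile) = 14.5000
Q3 (75th %ile) = 67.7500
IQR = 67.7500 - 14.5000 = 53.2500

IQR = 53.2500


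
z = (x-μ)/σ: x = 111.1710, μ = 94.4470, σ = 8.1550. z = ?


z = (111.1710 - 94.4470)/8.1550
= 16.7240/8.1550
= 2.0508

z = 2.0508


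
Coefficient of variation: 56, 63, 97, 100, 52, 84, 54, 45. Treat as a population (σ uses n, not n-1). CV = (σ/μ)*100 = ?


Mean = 68.8750
SD = 20.2017
CV = (20.2017/68.8750)*100 = 29.3310%

CV = 29.3310%


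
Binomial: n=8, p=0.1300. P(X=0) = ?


C(8,0) = 1
p^0 = 1.000000
(1-p)^8 = 0.328212
P = 1 * 1.000000 * 0.328212 = 0.3282

P(X=0) = 0.3282


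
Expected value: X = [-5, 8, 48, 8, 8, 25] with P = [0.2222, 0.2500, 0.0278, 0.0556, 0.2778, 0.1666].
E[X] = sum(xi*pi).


E[X] = -5*0.2222 + 8*0.2500 + 48*0.0278 + 8*0.0556 + 8*0.2778 + 25*0.1666
= -1.1110 + 2.0000 + 1.3344 + 0.4448 + 2.2224 + 4.1650
= 9.0556

E[X] = 9.0556


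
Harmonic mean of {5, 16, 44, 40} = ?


Sum of reciprocals = 1/5 + 1/16 + 1/44 + 1/40 = 0.310227
HM = 4/0.310227 = 12.8938

HM = 12.8938


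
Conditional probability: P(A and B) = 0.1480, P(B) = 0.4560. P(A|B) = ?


P(A|B) = 0.1480/0.4560 = 0.3246

P(A|B) = 0.3246


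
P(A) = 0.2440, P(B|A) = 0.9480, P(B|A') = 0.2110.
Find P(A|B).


P(B) = P(B|A)*P(A) + P(B|A')*P(A')
= 0.9480*0.2440 + 0.2110*0.7560
= 0.231312 + 0.159516 = 0.390828
P(A|B) = 0.231312/0.390828 = 0.5919

P(A|B) = 0.5919


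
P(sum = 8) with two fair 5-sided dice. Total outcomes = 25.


Total outcomes = 5×5 = 25
Favorable (sum = 8): 3
P = 3/25 = 0.1200

P = 0.1200


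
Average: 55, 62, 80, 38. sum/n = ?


Sum = 55 + 62 + 80 + 38 = 235
n = 4
Mean = 235/4 = 58.7500

Mean = 58.7500


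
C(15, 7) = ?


C(15,7) = 15!/(7! × 8!)
= 1307674368000/(5040 × 40320)
= 6435

C(15,7) = 6435


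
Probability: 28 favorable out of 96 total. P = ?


P = 28/96 = 0.2917

P = 0.2917


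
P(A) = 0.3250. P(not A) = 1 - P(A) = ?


P(not A) = 1 - 0.3250 = 0.6750

P(not A) = 0.6750


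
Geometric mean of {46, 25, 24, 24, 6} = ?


Product = 46 × 25 × 24 × 24 × 6 = 3974400
GM = 3974400^(1/5) = 20.8860

GM = 20.8860


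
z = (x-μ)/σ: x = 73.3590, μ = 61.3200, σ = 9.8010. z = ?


z = (73.3590 - 61.3200)/9.8010
= 12.0390/9.8010
= 1.2283

z = 1.2283


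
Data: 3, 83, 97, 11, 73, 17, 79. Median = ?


Sorted: 3, 11, 17, 73, 79, 83, 97
n = 7 (odd)
Middle value = 73

Median = 73


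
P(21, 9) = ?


P(21,9) = 21!/12!
= 51090942171709440000/479001600
= 106661318400

P(21,9) = 106661318400


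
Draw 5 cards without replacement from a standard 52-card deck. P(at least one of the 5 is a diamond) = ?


P(at least one) = 1 - P(none)
P(none) = (39/52) × (38/51) × (37/50) × (36/49) × (35/48) = 0.221534
P(at least one) = 1 - 0.221534 = 0.7785

P = 0.7785


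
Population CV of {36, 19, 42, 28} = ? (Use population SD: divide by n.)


Mean = 31.2500
SD = 8.6422
CV = (8.6422/31.2500)*100 = 27.6550%

CV = 27.6550%


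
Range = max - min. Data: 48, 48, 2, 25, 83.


Max = 83, Min = 2
Range = 83 - 2 = 81

Range = 81


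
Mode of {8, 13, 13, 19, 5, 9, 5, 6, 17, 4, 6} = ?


Frequencies: 4:1, 5:2, 6:2, 8:1, 9:1, 13:2, 17:1, 19:1
Max frequency = 2
Mode = 5, 6, 13

Mode = 5, 6, 13


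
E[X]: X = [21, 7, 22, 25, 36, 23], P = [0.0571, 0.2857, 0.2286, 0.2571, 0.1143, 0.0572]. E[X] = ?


E[X] = 21*0.0571 + 7*0.2857 + 22*0.2286 + 25*0.2571 + 36*0.1143 + 23*0.0572
= 1.1991 + 1.9999 + 5.0292 + 6.4275 + 4.1148 + 1.3156
= 20.0861

E[X] = 20.0861


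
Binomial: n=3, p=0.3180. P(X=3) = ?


C(3,3) = 1
p^3 = 0.032157
(1-p)^0 = 1.000000
P = 1 * 0.032157 * 1.000000 = 0.0322

P(X=3) = 0.0322


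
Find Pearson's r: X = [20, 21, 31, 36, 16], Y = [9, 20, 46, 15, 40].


Mean X = 24.8000, Mean Y = 26.0000
SD X = 7.467262, SD Y = 14.436066
Cov = -3.600000
r = -3.600000/(7.467262*14.436066) = -0.0334

r = -0.0334


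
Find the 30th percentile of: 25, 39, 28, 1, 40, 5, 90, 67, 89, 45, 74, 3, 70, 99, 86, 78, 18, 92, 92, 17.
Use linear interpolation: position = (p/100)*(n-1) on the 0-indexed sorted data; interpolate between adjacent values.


Sorted: 1, 3, 5, 17, 18, 25, 28, 39, 40, 45, 67, 70, 74, 78, 86, 89, 90, 92, 92, 99
n = 20
Index = 30/100 * 19 = 5.7000
Lower = data[5] = 25, Upper = data[6] = 28
P30 = 25 + 0.7000*(3) = 27.1000

P30 = 27.1000


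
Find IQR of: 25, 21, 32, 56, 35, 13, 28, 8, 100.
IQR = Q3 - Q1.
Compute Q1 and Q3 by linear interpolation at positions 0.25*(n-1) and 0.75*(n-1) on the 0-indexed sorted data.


Sorted: 8, 13, 21, 25, 28, 32, 35, 56, 100
Q1 (25th %ile) = 21.0000
Q3 (75th %ile) = 35.0000
IQR = 35.0000 - 21.0000 = 14.0000

IQR = 14.0000


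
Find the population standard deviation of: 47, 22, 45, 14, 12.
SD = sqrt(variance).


Mean = 28.0000
Variance = 227.6000
SD = sqrt(227.6000) = 15.0864

SD = 15.0864


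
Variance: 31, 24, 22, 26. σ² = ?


Mean = 25.7500
Squared deviations: 27.5625, 3.0625, 14.0625, 0.0625
Sum = 44.7500
Variance = 44.7500/4 = 11.1875

Variance = 11.1875


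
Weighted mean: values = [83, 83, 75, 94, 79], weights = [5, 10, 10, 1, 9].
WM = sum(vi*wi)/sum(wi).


Numerator = 83*5 + 83*10 + 75*10 + 94*1 + 79*9 = 2800
Denominator = 5 + 10 + 10 + 1 + 9 = 35
WM = 2800/35 = 80.0000

WM = 80.0000


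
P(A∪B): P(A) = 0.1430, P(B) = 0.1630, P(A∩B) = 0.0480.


P(A∪B) = 0.1430 + 0.1630 - 0.0480
= 0.3060 - 0.0480
= 0.2580

P(A∪B) = 0.2580


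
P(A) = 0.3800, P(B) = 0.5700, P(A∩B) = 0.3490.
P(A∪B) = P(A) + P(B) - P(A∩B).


P(A∪B) = 0.3800 + 0.5700 - 0.3490
= 0.9500 - 0.3490
= 0.6010

P(A∪B) = 0.6010


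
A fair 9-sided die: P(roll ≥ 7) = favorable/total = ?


Favorable outcomes (roll ≥ 7): 3
Total outcomes = 9
P = 3/9 = 0.3333

P = 0.3333


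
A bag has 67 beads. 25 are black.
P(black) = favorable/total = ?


P = 25/67 = 0.3731

P = 0.3731


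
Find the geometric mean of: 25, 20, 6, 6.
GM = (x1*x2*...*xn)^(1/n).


Product = 25 × 20 × 6 × 6 = 18000
GM = 18000^(1/4) = 11.5829

GM = 11.5829


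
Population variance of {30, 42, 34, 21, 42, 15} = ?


Mean = 30.6667
Squared deviations: 0.4444, 128.4444, 11.1111, 93.4444, 128.4444, 245.4444
Sum = 607.3333
Variance = 607.3333/6 = 101.2222

Variance = 101.2222


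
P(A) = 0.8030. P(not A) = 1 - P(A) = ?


P(not A) = 1 - 0.8030 = 0.1970

P(not A) = 0.1970


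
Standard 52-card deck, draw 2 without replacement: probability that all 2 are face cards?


P(all face cards) = (12/52) × (11/51)
= 0.0498

P = 0.0498


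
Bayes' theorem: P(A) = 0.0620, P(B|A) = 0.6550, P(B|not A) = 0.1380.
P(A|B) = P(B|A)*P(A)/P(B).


P(B) = P(B|A)*P(A) + P(B|A')*P(A')
= 0.6550*0.0620 + 0.1380*0.9380
= 0.040610 + 0.129444 = 0.170054
P(A|B) = 0.040610/0.170054 = 0.2388

P(A|B) = 0.2388


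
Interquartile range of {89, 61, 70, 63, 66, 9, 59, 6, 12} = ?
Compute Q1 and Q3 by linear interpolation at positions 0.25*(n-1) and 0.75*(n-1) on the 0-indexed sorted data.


Sorted: 6, 9, 12, 59, 61, 63, 66, 70, 89
Q1 (25th %ile) = 12.0000
Q3 (75th %ile) = 66.0000
IQR = 66.0000 - 12.0000 = 54.0000

IQR = 54.0000


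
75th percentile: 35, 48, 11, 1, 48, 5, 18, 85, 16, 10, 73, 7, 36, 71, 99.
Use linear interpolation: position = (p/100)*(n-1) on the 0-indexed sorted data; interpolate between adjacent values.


Sorted: 1, 5, 7, 10, 11, 16, 18, 35, 36, 48, 48, 71, 73, 85, 99
n = 15
Index = 75/100 * 14 = 10.5000
Lower = data[10] = 48, Upper = data[11] = 71
P75 = 48 + 0.5000*(23) = 59.5000

P75 = 59.5000


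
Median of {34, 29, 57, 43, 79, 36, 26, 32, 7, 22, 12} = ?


Sorted: 7, 12, 22, 26, 29, 32, 34, 36, 43, 57, 79
n = 11 (odd)
Middle value = 32

Median = 32


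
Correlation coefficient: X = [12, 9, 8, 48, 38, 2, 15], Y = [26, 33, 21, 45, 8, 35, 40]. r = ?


Mean X = 18.8571, Mean Y = 29.7143
SD X = 15.932255, SD Y = 11.584649
Cov = -1.612245
r = -1.612245/(15.932255*11.584649) = -0.0087

r = -0.0087


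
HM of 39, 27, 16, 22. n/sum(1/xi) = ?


Sum of reciprocals = 1/39 + 1/27 + 1/16 + 1/22 = 0.170633
HM = 4/0.170633 = 23.4422

HM = 23.4422


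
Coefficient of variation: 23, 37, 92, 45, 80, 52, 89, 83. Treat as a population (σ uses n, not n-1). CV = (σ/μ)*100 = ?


Mean = 62.6250
SD = 24.8140
CV = (24.8140/62.6250)*100 = 39.6231%

CV = 39.6231%


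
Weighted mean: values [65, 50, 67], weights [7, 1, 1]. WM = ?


Numerator = 65*7 + 50*1 + 67*1 = 572
Denominator = 7 + 1 + 1 = 9
WM = 572/9 = 63.5556

WM = 63.5556


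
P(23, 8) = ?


P(23,8) = 23!/15!
= 25852016738884976640000/1307674368000
= 19769460480

P(23,8) = 19769460480


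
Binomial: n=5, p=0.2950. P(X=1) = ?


C(5,1) = 5
p^1 = 0.295000
(1-p)^4 = 0.247034
P = 5 * 0.295000 * 0.247034 = 0.3644

P(X=1) = 0.3644


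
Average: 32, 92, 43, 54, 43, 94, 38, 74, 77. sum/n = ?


Sum = 32 + 92 + 43 + 54 + 43 + 94 + 38 + 74 + 77 = 547
n = 9
Mean = 547/9 = 60.7778

Mean = 60.7778


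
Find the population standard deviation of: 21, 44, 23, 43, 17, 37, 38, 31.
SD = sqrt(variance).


Mean = 31.7500
Variance = 94.1875
SD = sqrt(94.1875) = 9.7050

SD = 9.7050


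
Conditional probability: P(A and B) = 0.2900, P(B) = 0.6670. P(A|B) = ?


P(A|B) = 0.2900/0.6670 = 0.4348

P(A|B) = 0.4348


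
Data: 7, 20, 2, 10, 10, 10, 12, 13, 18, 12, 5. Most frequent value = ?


Frequencies: 2:1, 5:1, 7:1, 10:3, 12:2, 13:1, 18:1, 20:1
Max frequency = 3
Mode = 10

Mode = 10


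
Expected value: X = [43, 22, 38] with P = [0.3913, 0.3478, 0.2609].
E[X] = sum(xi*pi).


E[X] = 43*0.3913 + 22*0.3478 + 38*0.2609
= 16.8259 + 7.6516 + 9.9142
= 34.3917

E[X] = 34.3917


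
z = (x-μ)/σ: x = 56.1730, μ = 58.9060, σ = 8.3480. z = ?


z = (56.1730 - 58.9060)/8.3480
= -2.7330/8.3480
= -0.3274

z = -0.3274


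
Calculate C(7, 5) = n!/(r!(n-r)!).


C(7,5) = 7!/(5! × 2!)
= 5040/(120 × 2)
= 21

C(7,5) = 21


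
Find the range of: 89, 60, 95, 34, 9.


Max = 95, Min = 9
Range = 95 - 9 = 86

Range = 86


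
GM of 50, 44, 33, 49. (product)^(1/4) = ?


Product = 50 × 44 × 33 × 49 = 3557400
GM = 3557400^(1/4) = 43.4293

GM = 43.4293


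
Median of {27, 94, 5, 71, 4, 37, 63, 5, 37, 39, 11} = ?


Sorted: 4, 5, 5, 11, 27, 37, 37, 39, 63, 71, 94
n = 11 (odd)
Middle value = 37

Median = 37


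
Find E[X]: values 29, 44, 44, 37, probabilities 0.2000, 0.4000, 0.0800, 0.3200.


E[X] = 29*0.2000 + 44*0.4000 + 44*0.0800 + 37*0.3200
= 5.8000 + 17.6000 + 3.5200 + 11.8400
= 38.7600

E[X] = 38.7600


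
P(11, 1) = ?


P(11,1) = 11!/10!
= 39916800/3628800
= 11

P(11,1) = 11


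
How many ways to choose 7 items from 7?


C(7,7) = 7!/(7! × 0!)
= 5040/(5040 × 1)
= 1

C(7,7) = 1


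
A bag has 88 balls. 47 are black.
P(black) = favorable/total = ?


P = 47/88 = 0.5341

P = 0.5341


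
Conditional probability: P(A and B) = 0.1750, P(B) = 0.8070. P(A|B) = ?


P(A|B) = 0.1750/0.8070 = 0.2169

P(A|B) = 0.2169


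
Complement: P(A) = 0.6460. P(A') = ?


P(not A) = 1 - 0.6460 = 0.3540

P(not A) = 0.3540


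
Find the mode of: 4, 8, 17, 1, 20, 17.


Frequencies: 1:1, 4:1, 8:1, 17:2, 20:1
Max frequency = 2
Mode = 17

Mode = 17


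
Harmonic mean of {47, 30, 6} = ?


Sum of reciprocals = 1/47 + 1/30 + 1/6 = 0.221277
HM = 3/0.221277 = 13.5577

HM = 13.5577


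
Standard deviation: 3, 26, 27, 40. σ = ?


Mean = 24.0000
Variance = 177.5000
SD = sqrt(177.5000) = 13.3229

SD = 13.3229


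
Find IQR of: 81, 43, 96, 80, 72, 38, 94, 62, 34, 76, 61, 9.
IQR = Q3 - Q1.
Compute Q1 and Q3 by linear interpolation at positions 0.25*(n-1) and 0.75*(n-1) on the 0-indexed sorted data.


Sorted: 9, 34, 38, 43, 61, 62, 72, 76, 80, 81, 94, 96
Q1 (25th %ile) = 41.7500
Q3 (75th %ile) = 80.2500
IQR = 80.2500 - 41.7500 = 38.5000

IQR = 38.5000


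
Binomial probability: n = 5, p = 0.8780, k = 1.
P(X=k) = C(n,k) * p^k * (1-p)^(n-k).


C(5,1) = 5
p^1 = 0.878000
(1-p)^4 = 0.000222
P = 5 * 0.878000 * 0.000222 = 0.0010

P(X=1) = 0.0010


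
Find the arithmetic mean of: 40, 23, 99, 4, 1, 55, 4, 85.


Sum = 40 + 23 + 99 + 4 + 1 + 55 + 4 + 85 = 311
n = 8
Mean = 311/8 = 38.8750

Mean = 38.8750


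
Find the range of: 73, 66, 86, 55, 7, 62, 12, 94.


Max = 94, Min = 7
Range = 94 - 7 = 87

Range = 87


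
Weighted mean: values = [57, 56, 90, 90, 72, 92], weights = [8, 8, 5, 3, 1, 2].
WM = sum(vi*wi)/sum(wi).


Numerator = 57*8 + 56*8 + 90*5 + 90*3 + 72*1 + 92*2 = 1880
Denominator = 8 + 8 + 5 + 3 + 1 + 2 = 27
WM = 1880/27 = 69.6296

WM = 69.6296


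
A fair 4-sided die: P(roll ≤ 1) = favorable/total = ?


Favorable outcomes (roll ≤ 1): 1
Total outcomes = 4
P = 1/4 = 0.2500

P = 0.2500


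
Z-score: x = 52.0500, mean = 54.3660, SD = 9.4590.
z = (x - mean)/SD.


z = (52.0500 - 54.3660)/9.4590
= -2.3160/9.4590
= -0.2448

z = -0.2448


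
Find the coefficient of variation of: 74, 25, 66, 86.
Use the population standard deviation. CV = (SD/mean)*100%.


Mean = 62.7500
SD = 22.9279
CV = (22.9279/62.7500)*100 = 36.5384%

CV = 36.5384%


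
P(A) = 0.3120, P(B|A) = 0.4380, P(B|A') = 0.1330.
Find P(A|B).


P(B) = P(B|A)*P(A) + P(B|A')*P(A')
= 0.4380*0.3120 + 0.1330*0.6880
= 0.136656 + 0.091504 = 0.228160
P(A|B) = 0.136656/0.228160 = 0.5989

P(A|B) = 0.5989


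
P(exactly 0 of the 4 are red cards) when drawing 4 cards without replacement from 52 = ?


Hypergeometric: P(X=0) = C(26,0)·C(26,4) / C(52,4)
= 1 × 14950 / 270725
= 14950/270725 = 0.0552

P = 0.0552


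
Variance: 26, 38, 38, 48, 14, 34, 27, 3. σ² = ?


Mean = 28.5000
Squared deviations: 6.2500, 90.2500, 90.2500, 380.2500, 210.2500, 30.2500, 2.2500, 650.2500
Sum = 1460.0000
Variance = 1460.0000/8 = 182.5000

Variance = 182.5000


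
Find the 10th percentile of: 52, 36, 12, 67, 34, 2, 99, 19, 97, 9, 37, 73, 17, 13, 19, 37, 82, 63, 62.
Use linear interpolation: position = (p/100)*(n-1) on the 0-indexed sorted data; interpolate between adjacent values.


Sorted: 2, 9, 12, 13, 17, 19, 19, 34, 36, 37, 37, 52, 62, 63, 67, 73, 82, 97, 99
n = 19
Index = 10/100 * 18 = 1.8000
Lower = data[1] = 9, Upper = data[2] = 12
P10 = 9 + 0.8000*(3) = 11.4000

P10 = 11.4000


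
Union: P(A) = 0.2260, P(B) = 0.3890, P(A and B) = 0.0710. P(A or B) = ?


P(A∪B) = 0.2260 + 0.3890 - 0.0710
= 0.6150 - 0.0710
= 0.5440

P(A∪B) = 0.5440


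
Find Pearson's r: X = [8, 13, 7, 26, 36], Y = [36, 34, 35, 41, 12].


Mean X = 18.0000, Mean Y = 31.6000
SD X = 11.260551, SD Y = 10.091581
Cov = -74.200000
r = -74.200000/(11.260551*10.091581) = -0.6530

r = -0.6530


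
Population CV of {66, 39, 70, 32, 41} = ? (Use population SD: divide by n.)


Mean = 49.6000
SD = 15.3701
CV = (15.3701/49.6000)*100 = 30.9881%

CV = 30.9881%


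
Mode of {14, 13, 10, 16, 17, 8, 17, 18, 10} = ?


Frequencies: 8:1, 10:2, 13:1, 14:1, 16:1, 17:2, 18:1
Max frequency = 2
Mode = 10, 17

Mode = 10, 17


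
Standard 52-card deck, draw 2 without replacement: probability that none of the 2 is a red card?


P(no red cards) = (26/52) × (25/51)
= 0.2451

P = 0.2451


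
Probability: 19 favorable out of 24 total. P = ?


P = 19/24 = 0.7917

P = 0.7917


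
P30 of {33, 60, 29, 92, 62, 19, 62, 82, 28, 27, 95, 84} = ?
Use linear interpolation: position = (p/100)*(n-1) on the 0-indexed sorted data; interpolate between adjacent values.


Sorted: 19, 27, 28, 29, 33, 60, 62, 62, 82, 84, 92, 95
n = 12
Index = 30/100 * 11 = 3.3000
Lower = data[3] = 29, Upper = data[4] = 33
P30 = 29 + 0.3000*(4) = 30.2000

P30 = 30.2000


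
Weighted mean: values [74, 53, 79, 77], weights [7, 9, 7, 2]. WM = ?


Numerator = 74*7 + 53*9 + 79*7 + 77*2 = 1702
Denominator = 7 + 9 + 7 + 2 = 25
WM = 1702/25 = 68.0800

WM = 68.0800


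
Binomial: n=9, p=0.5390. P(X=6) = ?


C(9,6) = 84
p^6 = 0.024521
(1-p)^3 = 0.097972
P = 84 * 0.024521 * 0.097972 = 0.2018

P(X=6) = 0.2018


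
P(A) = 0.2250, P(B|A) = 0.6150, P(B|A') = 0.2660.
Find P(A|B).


P(B) = P(B|A)*P(A) + P(B|A')*P(A')
= 0.6150*0.2250 + 0.2660*0.7750
= 0.138375 + 0.206150 = 0.344525
P(A|B) = 0.138375/0.344525 = 0.4016

P(A|B) = 0.4016


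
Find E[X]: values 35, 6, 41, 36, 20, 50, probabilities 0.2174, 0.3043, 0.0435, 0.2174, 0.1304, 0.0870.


E[X] = 35*0.2174 + 6*0.3043 + 41*0.0435 + 36*0.2174 + 20*0.1304 + 50*0.0870
= 7.6090 + 1.8258 + 1.7835 + 7.8264 + 2.6080 + 4.3500
= 26.0027

E[X] = 26.0027


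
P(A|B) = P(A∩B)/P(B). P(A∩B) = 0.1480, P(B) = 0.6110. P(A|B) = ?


P(A|B) = 0.1480/0.6110 = 0.2422

P(A|B) = 0.2422


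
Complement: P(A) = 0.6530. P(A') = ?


P(not A) = 1 - 0.6530 = 0.3470

P(not A) = 0.3470


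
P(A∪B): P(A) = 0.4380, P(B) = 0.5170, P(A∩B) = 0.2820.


P(A∪B) = 0.4380 + 0.5170 - 0.2820
= 0.9550 - 0.2820
= 0.6730

P(A∪B) = 0.6730


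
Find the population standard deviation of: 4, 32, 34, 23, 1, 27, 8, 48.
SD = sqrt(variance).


Mean = 22.1250
Variance = 238.3594
SD = sqrt(238.3594) = 15.4389

SD = 15.4389


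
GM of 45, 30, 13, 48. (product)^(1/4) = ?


Product = 45 × 30 × 13 × 48 = 842400
GM = 842400^(1/4) = 30.2956

GM = 30.2956


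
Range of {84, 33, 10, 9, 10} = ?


Max = 84, Min = 9
Range = 84 - 9 = 75

Range = 75


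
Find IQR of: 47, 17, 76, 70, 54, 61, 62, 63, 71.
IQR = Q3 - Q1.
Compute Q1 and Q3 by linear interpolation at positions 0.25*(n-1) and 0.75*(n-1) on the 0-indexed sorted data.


Sorted: 17, 47, 54, 61, 62, 63, 70, 71, 76
Q1 (25th %ile) = 54.0000
Q3 (75th %ile) = 70.0000
IQR = 70.0000 - 54.0000 = 16.0000

IQR = 16.0000


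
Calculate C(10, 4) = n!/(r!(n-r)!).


C(10,4) = 10!/(4! × 6!)
= 3628800/(24 × 720)
= 210

C(10,4) = 210


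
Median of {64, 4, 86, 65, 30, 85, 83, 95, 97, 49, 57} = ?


Sorted: 4, 30, 49, 57, 64, 65, 83, 85, 86, 95, 97
n = 11 (odd)
Middle value = 65

Median = 65


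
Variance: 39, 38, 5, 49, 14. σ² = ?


Mean = 29.0000
Squared deviations: 100.0000, 81.0000, 576.0000, 400.0000, 225.0000
Sum = 1382.0000
Variance = 1382.0000/5 = 276.4000

Variance = 276.4000


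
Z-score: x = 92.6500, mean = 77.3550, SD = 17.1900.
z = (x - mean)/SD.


z = (92.6500 - 77.3550)/17.1900
= 15.2950/17.1900
= 0.8898

z = 0.8898


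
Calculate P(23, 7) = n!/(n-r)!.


P(23,7) = 23!/16!
= 25852016738884976640000/20922789888000
= 1235591280

P(23,7) = 1235591280


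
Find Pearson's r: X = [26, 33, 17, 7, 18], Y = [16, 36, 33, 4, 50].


Mean X = 20.2000, Mean Y = 27.8000
SD X = 8.795453, SD Y = 16.079801
Cov = 57.040000
r = 57.040000/(8.795453*16.079801) = 0.4033

r = 0.4033


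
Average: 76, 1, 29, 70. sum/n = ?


Sum = 76 + 1 + 29 + 70 = 176
n = 4
Mean = 176/4 = 44.0000

Mean = 44.0000


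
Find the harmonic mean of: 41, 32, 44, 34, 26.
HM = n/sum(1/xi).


Sum of reciprocals = 1/41 + 1/32 + 1/44 + 1/34 + 1/26 = 0.146241
HM = 5/0.146241 = 34.1902

HM = 34.1902


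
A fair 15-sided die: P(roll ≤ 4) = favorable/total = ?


Favorable outcomes (roll ≤ 4): 4
Total outcomes = 15
P = 4/15 = 0.2667

P = 0.2667


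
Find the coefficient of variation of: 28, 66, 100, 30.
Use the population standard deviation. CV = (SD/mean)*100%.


Mean = 56.0000
SD = 29.5635
CV = (29.5635/56.0000)*100 = 52.7919%

CV = 52.7919%


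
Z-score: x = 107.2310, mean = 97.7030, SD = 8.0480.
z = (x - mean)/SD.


z = (107.2310 - 97.7030)/8.0480
= 9.5280/8.0480
= 1.1839

z = 1.1839


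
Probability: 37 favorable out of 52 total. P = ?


P = 37/52 = 0.7115

P = 0.7115


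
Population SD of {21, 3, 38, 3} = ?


Mean = 16.2500
Variance = 211.6875
SD = sqrt(211.6875) = 14.5495

SD = 14.5495


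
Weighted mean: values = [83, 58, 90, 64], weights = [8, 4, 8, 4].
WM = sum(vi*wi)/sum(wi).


Numerator = 83*8 + 58*4 + 90*8 + 64*4 = 1872
Denominator = 8 + 4 + 8 + 4 = 24
WM = 1872/24 = 78.0000

WM = 78.0000


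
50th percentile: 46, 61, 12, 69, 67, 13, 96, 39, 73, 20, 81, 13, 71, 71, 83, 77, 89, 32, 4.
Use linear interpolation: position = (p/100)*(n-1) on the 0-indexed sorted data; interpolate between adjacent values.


Sorted: 4, 12, 13, 13, 20, 32, 39, 46, 61, 67, 69, 71, 71, 73, 77, 81, 83, 89, 96
n = 19
Index = 50/100 * 18 = 9.0000
Lower = data[9] = 67, Upper = data[10] = 69
P50 = 67 + 0*(2) = 67.0000

P50 = 67.0000


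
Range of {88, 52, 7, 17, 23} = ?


Max = 88, Min = 7
Range = 88 - 7 = 81

Range = 81


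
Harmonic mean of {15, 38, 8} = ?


Sum of reciprocals = 1/15 + 1/38 + 1/8 = 0.217982
HM = 3/0.217982 = 13.7626

HM = 13.7626


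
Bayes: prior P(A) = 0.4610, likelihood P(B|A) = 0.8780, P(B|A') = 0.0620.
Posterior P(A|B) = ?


P(B) = P(B|A)*P(A) + P(B|A')*P(A')
= 0.8780*0.4610 + 0.0620*0.5390
= 0.404758 + 0.033418 = 0.438176
P(A|B) = 0.404758/0.438176 = 0.9237

P(A|B) = 0.9237


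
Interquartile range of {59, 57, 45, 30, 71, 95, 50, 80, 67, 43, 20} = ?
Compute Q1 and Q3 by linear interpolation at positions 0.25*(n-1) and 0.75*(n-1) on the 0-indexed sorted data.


Sorted: 20, 30, 43, 45, 50, 57, 59, 67, 71, 80, 95
Q1 (25th %ile) = 44.0000
Q3 (75th %ile) = 69.0000
IQR = 69.0000 - 44.0000 = 25.0000

IQR = 25.0000


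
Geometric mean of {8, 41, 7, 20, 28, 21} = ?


Product = 8 × 41 × 7 × 20 × 28 × 21 = 27000960
GM = 27000960^(1/6) = 17.3206

GM = 17.3206


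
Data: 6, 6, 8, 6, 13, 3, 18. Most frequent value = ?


Frequencies: 3:1, 6:3, 8:1, 13:1, 18:1
Max frequency = 3
Mode = 6

Mode = 6


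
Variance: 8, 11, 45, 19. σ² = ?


Mean = 20.7500
Squared deviations: 162.5625, 95.0625, 588.0625, 3.0625
Sum = 848.7500
Variance = 848.7500/4 = 212.1875

Variance = 212.1875


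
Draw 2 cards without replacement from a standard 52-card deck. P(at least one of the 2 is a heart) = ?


P(at least one) = 1 - P(none)
P(none) = (39/52) × (38/51) = 0.558824
P(at least one) = 1 - 0.558824 = 0.4412

P = 0.4412


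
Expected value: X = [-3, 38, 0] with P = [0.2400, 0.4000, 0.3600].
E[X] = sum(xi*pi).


E[X] = -3*0.2400 + 38*0.4000 + 0*0.3600
= -0.7200 + 15.2000 + 0
= 14.4800

E[X] = 14.4800


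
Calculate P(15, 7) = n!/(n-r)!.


P(15,7) = 15!/8!
= 1307674368000/40320
= 32432400

P(15,7) = 32432400


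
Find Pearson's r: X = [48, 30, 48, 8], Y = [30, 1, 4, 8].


Mean X = 33.5000, Mean Y = 10.7500
SD X = 16.454483, SD Y = 11.388042
Cov = 71.375000
r = 71.375000/(16.454483*11.388042) = 0.3809

r = 0.3809


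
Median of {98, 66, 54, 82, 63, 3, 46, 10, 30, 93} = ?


Sorted: 3, 10, 30, 46, 54, 63, 66, 82, 93, 98
n = 10 (even)
Middle values: 54 and 63
Median = (54+63)/2 = 58.5000

Median = 58.5000


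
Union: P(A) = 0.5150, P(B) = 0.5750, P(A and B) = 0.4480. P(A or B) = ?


P(A∪B) = 0.5150 + 0.5750 - 0.4480
= 1.0900 - 0.4480
= 0.6420

P(A∪B) = 0.6420


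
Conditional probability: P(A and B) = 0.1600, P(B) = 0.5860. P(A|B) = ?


P(A|B) = 0.1600/0.5860 = 0.2730

P(A|B) = 0.2730


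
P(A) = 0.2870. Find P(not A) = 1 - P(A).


P(not A) = 1 - 0.2870 = 0.7130

P(not A) = 0.7130


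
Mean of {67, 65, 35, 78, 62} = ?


Sum = 67 + 65 + 35 + 78 + 62 = 307
n = 5
Mean = 307/5 = 61.4000

Mean = 61.4000


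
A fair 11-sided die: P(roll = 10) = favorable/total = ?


Favorable outcomes (roll = 10): 1
Total outcomes = 11
P = 1/11 = 0.0909

P = 0.0909


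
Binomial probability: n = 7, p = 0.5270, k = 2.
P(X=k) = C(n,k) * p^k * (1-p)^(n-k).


C(7,2) = 21
p^2 = 0.277729
(1-p)^5 = 0.023676
P = 21 * 0.277729 * 0.023676 = 0.1381

P(X=2) = 0.1381


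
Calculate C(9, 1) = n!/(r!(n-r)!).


C(9,1) = 9!/(1! × 8!)
= 362880/(1 × 40320)
= 9

C(9,1) = 9


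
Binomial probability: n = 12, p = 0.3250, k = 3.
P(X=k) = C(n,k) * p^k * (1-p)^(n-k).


C(12,3) = 220
p^3 = 0.034328
(1-p)^9 = 0.029089
P = 220 * 0.034328 * 0.029089 = 0.2197

P(X=3) = 0.2197


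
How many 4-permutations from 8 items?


P(8,4) = 8!/4!
= 40320/24
= 1680

P(8,4) = 1680


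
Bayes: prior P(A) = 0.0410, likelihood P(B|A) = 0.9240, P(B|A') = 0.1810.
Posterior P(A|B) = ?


P(B) = P(B|A)*P(A) + P(B|A')*P(A')
= 0.9240*0.0410 + 0.1810*0.9590
= 0.037884 + 0.173579 = 0.211463
P(A|B) = 0.037884/0.211463 = 0.1792

P(A|B) = 0.1792


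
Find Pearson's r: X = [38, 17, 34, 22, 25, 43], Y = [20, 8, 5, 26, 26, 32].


Mean X = 29.8333, Mean Y = 19.5000
SD X = 9.190877, SD Y = 9.861541
Cov = 28.916667
r = 28.916667/(9.190877*9.861541) = 0.3190

r = 0.3190


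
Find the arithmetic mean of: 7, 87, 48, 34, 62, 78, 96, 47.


Sum = 7 + 87 + 48 + 34 + 62 + 78 + 96 + 47 = 459
n = 8
Mean = 459/8 = 57.3750

Mean = 57.3750


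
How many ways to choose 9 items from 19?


C(19,9) = 19!/(9! × 10!)
= 121645100408832000/(362880 × 3628800)
= 92378

C(19,9) = 92378


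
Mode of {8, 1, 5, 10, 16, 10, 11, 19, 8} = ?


Frequencies: 1:1, 5:1, 8:2, 10:2, 11:1, 16:1, 19:1
Max frequency = 2
Mode = 8, 10

Mode = 8, 10


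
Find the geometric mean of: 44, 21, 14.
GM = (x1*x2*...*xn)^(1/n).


Product = 44 × 21 × 14 = 12936
GM = 12936^(1/3) = 23.4747

GM = 23.4747


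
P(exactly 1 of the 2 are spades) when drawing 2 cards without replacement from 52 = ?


Hypergeometric: P(X=1) = C(13,1)·C(39,1) / C(52,2)
= 13 × 39 / 1326
= 507/1326 = 0.3824

P = 0.3824


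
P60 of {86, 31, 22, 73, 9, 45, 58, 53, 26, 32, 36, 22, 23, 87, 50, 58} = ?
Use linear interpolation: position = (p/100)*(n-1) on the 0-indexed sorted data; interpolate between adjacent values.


Sorted: 9, 22, 22, 23, 26, 31, 32, 36, 45, 50, 53, 58, 58, 73, 86, 87
n = 16
Index = 60/100 * 15 = 9.0000
Lower = data[9] = 50, Upper = data[10] = 53
P60 = 50 + 0*(3) = 50.0000

P60 = 50.0000


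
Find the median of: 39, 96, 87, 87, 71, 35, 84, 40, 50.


Sorted: 35, 39, 40, 50, 71, 84, 87, 87, 96
n = 9 (odd)
Middle value = 71

Median = 71


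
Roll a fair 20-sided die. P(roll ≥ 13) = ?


Favorable outcomes (roll ≥ 13): 8
Total outcomes = 20
P = 8/20 = 0.4000

P = 0.4000


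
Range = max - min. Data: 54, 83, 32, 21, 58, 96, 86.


Max = 96, Min = 21
Range = 96 - 21 = 75

Range = 75


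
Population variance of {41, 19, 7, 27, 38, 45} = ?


Mean = 29.5000
Squared deviations: 132.2500, 110.2500, 506.2500, 6.2500, 72.2500, 240.2500
Sum = 1067.5000
Variance = 1067.5000/6 = 177.9167

Variance = 177.9167


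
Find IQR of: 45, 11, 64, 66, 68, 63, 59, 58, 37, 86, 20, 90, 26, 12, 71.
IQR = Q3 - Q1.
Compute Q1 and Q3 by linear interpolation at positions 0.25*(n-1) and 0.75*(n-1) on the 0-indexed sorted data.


Sorted: 11, 12, 20, 26, 37, 45, 58, 59, 63, 64, 66, 68, 71, 86, 90
Q1 (25th %ile) = 31.5000
Q3 (75th %ile) = 67.0000
IQR = 67.0000 - 31.5000 = 35.5000

IQR = 35.5000


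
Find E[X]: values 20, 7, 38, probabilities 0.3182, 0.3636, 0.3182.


E[X] = 20*0.3182 + 7*0.3636 + 38*0.3182
= 6.3640 + 2.5452 + 12.0916
= 21.0008

E[X] = 21.0008


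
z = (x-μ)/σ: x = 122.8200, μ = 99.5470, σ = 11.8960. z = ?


z = (122.8200 - 99.5470)/11.8960
= 23.2730/11.8960
= 1.9564

z = 1.9564


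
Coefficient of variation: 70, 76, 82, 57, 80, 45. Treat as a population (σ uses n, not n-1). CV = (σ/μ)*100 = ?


Mean = 68.3333
SD = 13.2749
CV = (13.2749/68.3333)*100 = 19.4266%

CV = 19.4266%


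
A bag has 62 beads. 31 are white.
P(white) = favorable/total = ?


P = 31/62 = 0.5000

P = 0.5000


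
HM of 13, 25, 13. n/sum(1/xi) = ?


Sum of reciprocals = 1/13 + 1/25 + 1/13 = 0.193846
HM = 3/0.193846 = 15.4762

HM = 15.4762


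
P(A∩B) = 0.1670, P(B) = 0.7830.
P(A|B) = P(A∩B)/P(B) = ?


P(A|B) = 0.1670/0.7830 = 0.2133

P(A|B) = 0.2133


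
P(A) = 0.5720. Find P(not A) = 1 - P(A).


P(not A) = 1 - 0.5720 = 0.4280

P(not A) = 0.4280


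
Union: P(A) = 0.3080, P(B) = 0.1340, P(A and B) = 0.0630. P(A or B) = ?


P(A∪B) = 0.3080 + 0.1340 - 0.0630
= 0.4420 - 0.0630
= 0.3790

P(A∪B) = 0.3790


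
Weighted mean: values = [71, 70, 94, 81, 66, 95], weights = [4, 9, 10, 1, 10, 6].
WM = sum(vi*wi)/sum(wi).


Numerator = 71*4 + 70*9 + 94*10 + 81*1 + 66*10 + 95*6 = 3165
Denominator = 4 + 9 + 10 + 1 + 10 + 6 = 40
WM = 3165/40 = 79.1250

WM = 79.1250


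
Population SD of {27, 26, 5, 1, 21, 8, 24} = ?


Mean = 16.0000
Variance = 102.8571
SD = sqrt(102.8571) = 10.1419

SD = 10.1419


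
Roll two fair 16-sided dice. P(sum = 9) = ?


Total outcomes = 16×16 = 256
Favorable (sum = 9): 8
P = 8/256 = 0.0312

P = 0.0312


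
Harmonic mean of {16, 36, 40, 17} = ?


Sum of reciprocals = 1/16 + 1/36 + 1/40 + 1/17 = 0.174101
HM = 4/0.174101 = 22.9751

HM = 22.9751


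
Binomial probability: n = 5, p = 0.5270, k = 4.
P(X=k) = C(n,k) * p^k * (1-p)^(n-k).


C(5,4) = 5
p^4 = 0.077133
(1-p)^1 = 0.473000
P = 5 * 0.077133 * 0.473000 = 0.1824

P(X=4) = 0.1824


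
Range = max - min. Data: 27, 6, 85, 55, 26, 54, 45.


Max = 85, Min = 6
Range = 85 - 6 = 79

Range = 79


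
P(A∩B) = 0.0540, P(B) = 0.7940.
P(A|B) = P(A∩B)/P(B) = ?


P(A|B) = 0.0540/0.7940 = 0.0680

P(A|B) = 0.0680


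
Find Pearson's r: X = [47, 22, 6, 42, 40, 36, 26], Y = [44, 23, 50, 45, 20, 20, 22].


Mean X = 31.2857, Mean Y = 32.0000
SD X = 13.166128, SD Y = 12.569805
Cov = -21.714286
r = -21.714286/(13.166128*12.569805) = -0.1312

r = -0.1312


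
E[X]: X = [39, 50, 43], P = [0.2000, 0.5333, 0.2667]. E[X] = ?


E[X] = 39*0.2000 + 50*0.5333 + 43*0.2667
= 7.8000 + 26.6650 + 11.4681
= 45.9331

E[X] = 45.9331


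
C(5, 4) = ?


C(5,4) = 5!/(4! × 1!)
= 120/(24 × 1)
= 5

C(5,4) = 5


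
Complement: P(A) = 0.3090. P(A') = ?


P(not A) = 1 - 0.3090 = 0.6910

P(not A) = 0.6910


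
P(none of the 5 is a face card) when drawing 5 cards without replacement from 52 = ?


P(no face cards) = (40/52) × (39/51) × (38/50) × (37/49) × (36/48)
= 0.2532

P = 0.2532


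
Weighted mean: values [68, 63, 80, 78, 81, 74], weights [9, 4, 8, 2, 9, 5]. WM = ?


Numerator = 68*9 + 63*4 + 80*8 + 78*2 + 81*9 + 74*5 = 2759
Denominator = 9 + 4 + 8 + 2 + 9 + 5 = 37
WM = 2759/37 = 74.5676

WM = 74.5676


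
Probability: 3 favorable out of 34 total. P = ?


P = 3/34 = 0.0882

P = 0.0882


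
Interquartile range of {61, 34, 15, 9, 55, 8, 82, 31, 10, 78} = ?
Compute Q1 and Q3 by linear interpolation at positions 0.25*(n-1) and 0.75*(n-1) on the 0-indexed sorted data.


Sorted: 8, 9, 10, 15, 31, 34, 55, 61, 78, 82
Q1 (25th %ile) = 11.2500
Q3 (75th %ile) = 59.5000
IQR = 59.5000 - 11.2500 = 48.2500

IQR = 48.2500


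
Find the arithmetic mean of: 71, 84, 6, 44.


Sum = 71 + 84 + 6 + 44 = 205
n = 4
Mean = 205/4 = 51.2500

Mean = 51.2500


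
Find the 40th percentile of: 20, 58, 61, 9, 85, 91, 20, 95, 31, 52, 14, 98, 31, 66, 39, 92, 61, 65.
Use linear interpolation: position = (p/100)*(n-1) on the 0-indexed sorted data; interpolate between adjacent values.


Sorted: 9, 14, 20, 20, 31, 31, 39, 52, 58, 61, 61, 65, 66, 85, 91, 92, 95, 98
n = 18
Index = 40/100 * 17 = 6.8000
Lower = data[6] = 39, Upper = data[7] = 52
P40 = 39 + 0.8000*(13) = 49.4000

P40 = 49.4000


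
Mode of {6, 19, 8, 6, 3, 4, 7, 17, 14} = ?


Frequencies: 3:1, 4:1, 6:2, 7:1, 8:1, 14:1, 17:1, 19:1
Max frequency = 2
Mode = 6

Mode = 6


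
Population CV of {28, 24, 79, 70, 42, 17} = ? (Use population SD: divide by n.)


Mean = 43.3333
SD = 23.4070
CV = (23.4070/43.3333)*100 = 54.0162%

CV = 54.0162%


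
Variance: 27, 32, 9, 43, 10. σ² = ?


Mean = 24.2000
Squared deviations: 7.8400, 60.8400, 231.0400, 353.4400, 201.6400
Sum = 854.8000
Variance = 854.8000/5 = 170.9600

Variance = 170.9600


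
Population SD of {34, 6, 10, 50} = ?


Mean = 25.0000
Variance = 323.0000
SD = sqrt(323.0000) = 17.9722

SD = 17.9722


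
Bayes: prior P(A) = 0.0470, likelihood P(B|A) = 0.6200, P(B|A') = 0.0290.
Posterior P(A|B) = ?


P(B) = P(B|A)*P(A) + P(B|A')*P(A')
= 0.6200*0.0470 + 0.0290*0.9530
= 0.029140 + 0.027637 = 0.056777
P(A|B) = 0.029140/0.056777 = 0.5132

P(A|B) = 0.5132


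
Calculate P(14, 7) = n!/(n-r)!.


P(14,7) = 14!/7!
= 87178291200/5040
= 17297280

P(14,7) = 17297280


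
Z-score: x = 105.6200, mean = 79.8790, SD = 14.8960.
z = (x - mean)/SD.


z = (105.6200 - 79.8790)/14.8960
= 25.7410/14.8960
= 1.7280

z = 1.7280


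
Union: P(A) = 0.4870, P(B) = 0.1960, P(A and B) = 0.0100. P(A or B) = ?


P(A∪B) = 0.4870 + 0.1960 - 0.0100
= 0.6830 - 0.0100
= 0.6730

P(A∪B) = 0.6730


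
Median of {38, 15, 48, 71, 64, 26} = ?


Sorted: 15, 26, 38, 48, 64, 71
n = 6 (even)
Middle values: 38 and 48
Median = (38+48)/2 = 43.0000

Median = 43.0000


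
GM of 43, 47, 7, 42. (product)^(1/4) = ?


Product = 43 × 47 × 7 × 42 = 594174
GM = 594174^(1/4) = 27.7638

GM = 27.7638


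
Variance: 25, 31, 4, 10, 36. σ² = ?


Mean = 21.2000
Squared deviations: 14.4400, 96.0400, 295.8400, 125.4400, 219.0400
Sum = 750.8000
Variance = 750.8000/5 = 150.1600

Variance = 150.1600


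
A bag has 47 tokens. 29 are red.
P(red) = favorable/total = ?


P = 29/47 = 0.6170

P = 0.6170


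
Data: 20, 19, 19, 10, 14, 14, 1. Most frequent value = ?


Frequencies: 1:1, 10:1, 14:2, 19:2, 20:1
Max frequency = 2
Mode = 14, 19

Mode = 14, 19


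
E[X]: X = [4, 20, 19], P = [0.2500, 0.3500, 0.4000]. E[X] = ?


E[X] = 4*0.2500 + 20*0.3500 + 19*0.4000
= 1.0000 + 7.0000 + 7.6000
= 15.6000

E[X] = 15.6000


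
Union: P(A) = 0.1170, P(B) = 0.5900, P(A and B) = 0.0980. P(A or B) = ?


P(A∪B) = 0.1170 + 0.5900 - 0.0980
= 0.7070 - 0.0980
= 0.6090

P(A∪B) = 0.6090


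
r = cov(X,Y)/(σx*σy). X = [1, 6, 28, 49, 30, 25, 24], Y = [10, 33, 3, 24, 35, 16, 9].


Mean X = 23.2857, Mean Y = 18.5714
SD X = 14.771733, SD Y = 11.474906
Cov = 15.265306
r = 15.265306/(14.771733*11.474906) = 0.0901

r = 0.0901


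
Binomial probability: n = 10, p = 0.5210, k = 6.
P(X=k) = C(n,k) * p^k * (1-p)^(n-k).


C(10,6) = 210
p^6 = 0.020000
(1-p)^4 = 0.052643
P = 210 * 0.020000 * 0.052643 = 0.2211

P(X=6) = 0.2211


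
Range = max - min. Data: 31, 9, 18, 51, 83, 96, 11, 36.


Max = 96, Min = 9
Range = 96 - 9 = 87

Range = 87


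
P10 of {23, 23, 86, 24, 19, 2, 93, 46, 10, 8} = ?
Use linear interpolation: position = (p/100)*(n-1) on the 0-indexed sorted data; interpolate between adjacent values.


Sorted: 2, 8, 10, 19, 23, 23, 24, 46, 86, 93
n = 10
Index = 10/100 * 9 = 0.9000
Lower = data[0] = 2, Upper = data[1] = 8
P10 = 2 + 0.9000*(6) = 7.4000

P10 = 7.4000


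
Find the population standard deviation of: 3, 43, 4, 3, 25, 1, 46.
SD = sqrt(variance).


Mean = 17.8571
Variance = 341.8367
SD = sqrt(341.8367) = 18.4888

SD = 18.4888


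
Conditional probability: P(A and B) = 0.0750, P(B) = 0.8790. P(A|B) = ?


P(A|B) = 0.0750/0.8790 = 0.0853

P(A|B) = 0.0853


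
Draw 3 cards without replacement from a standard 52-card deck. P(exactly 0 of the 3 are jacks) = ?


Hypergeometric: P(X=0) = C(4,0)·C(48,3) / C(52,3)
= 1 × 17296 / 22100
= 17296/22100 = 0.7826

P = 0.7826


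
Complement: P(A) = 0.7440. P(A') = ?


P(not A) = 1 - 0.7440 = 0.2560

P(not A) = 0.2560


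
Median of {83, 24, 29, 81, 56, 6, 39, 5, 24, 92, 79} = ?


Sorted: 5, 6, 24, 24, 29, 39, 56, 79, 81, 83, 92
n = 11 (odd)
Middle value = 39

Median = 39


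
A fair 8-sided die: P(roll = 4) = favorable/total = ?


Favorable outcomes (roll = 4): 1
Total outcomes = 8
P = 1/8 = 0.1250

P = 0.1250


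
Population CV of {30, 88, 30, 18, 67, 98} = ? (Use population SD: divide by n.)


Mean = 55.1667
SD = 30.8243
CV = (30.8243/55.1667)*100 = 55.8749%

CV = 55.8749%


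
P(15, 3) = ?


P(15,3) = 15!/12!
= 1307674368000/479001600
= 2730

P(15,3) = 2730


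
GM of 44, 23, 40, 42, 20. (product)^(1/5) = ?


Product = 44 × 23 × 40 × 42 × 20 = 34003200
GM = 34003200^(1/5) = 32.0851

GM = 32.0851


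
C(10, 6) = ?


C(10,6) = 10!/(6! × 4!)
= 3628800/(720 × 24)
= 210

C(10,6) = 210


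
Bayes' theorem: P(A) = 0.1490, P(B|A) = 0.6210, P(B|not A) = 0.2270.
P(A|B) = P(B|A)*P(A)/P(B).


P(B) = P(B|A)*P(A) + P(B|A')*P(A')
= 0.6210*0.1490 + 0.2270*0.8510
= 0.092529 + 0.193177 = 0.285706
P(A|B) = 0.092529/0.285706 = 0.3239

P(A|B) = 0.3239


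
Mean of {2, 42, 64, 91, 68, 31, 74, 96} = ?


Sum = 2 + 42 + 64 + 91 + 68 + 31 + 74 + 96 = 468
n = 8
Mean = 468/8 = 58.5000

Mean = 58.5000


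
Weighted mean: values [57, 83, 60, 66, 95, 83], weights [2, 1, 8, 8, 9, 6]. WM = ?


Numerator = 57*2 + 83*1 + 60*8 + 66*8 + 95*9 + 83*6 = 2558
Denominator = 2 + 1 + 8 + 8 + 9 + 6 = 34
WM = 2558/34 = 75.2353

WM = 75.2353


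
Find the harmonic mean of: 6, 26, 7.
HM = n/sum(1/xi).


Sum of reciprocals = 1/6 + 1/26 + 1/7 = 0.347985
HM = 3/0.347985 = 8.6211

HM = 8.6211


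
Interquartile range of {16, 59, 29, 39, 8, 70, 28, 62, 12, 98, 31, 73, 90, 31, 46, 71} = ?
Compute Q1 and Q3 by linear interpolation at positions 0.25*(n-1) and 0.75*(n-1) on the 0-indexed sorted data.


Sorted: 8, 12, 16, 28, 29, 31, 31, 39, 46, 59, 62, 70, 71, 73, 90, 98
Q1 (25th %ile) = 28.7500
Q3 (75th %ile) = 70.2500
IQR = 70.2500 - 28.7500 = 41.5000

IQR = 41.5000


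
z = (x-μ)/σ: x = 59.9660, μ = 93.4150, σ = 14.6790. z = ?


z = (59.9660 - 93.4150)/14.6790
= -33.4490/14.6790
= -2.2787

z = -2.2787


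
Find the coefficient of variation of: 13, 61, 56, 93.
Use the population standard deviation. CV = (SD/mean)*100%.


Mean = 55.7500
SD = 28.4726
CV = (28.4726/55.7500)*100 = 51.0719%

CV = 51.0719%


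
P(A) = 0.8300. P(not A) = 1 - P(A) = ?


P(not A) = 1 - 0.8300 = 0.1700

P(not A) = 0.1700


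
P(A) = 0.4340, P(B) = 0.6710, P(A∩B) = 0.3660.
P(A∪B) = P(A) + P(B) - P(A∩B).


P(A∪B) = 0.4340 + 0.6710 - 0.3660
= 1.1050 - 0.3660
= 0.7390

P(A∪B) = 0.7390


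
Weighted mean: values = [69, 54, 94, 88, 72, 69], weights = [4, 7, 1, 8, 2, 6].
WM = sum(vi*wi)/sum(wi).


Numerator = 69*4 + 54*7 + 94*1 + 88*8 + 72*2 + 69*6 = 2010
Denominator = 4 + 7 + 1 + 8 + 2 + 6 = 28
WM = 2010/28 = 71.7857

WM = 71.7857


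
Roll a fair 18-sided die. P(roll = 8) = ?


Favorable outcomes (roll = 8): 1
Total outcomes = 18
P = 1/18 = 0.0556

P = 0.0556
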